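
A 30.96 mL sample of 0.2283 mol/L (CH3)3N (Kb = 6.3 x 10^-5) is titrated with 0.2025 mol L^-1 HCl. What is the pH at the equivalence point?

5.38

n((CH3)3N) = 0.2283 x 0.03096 = 0.007068 mol; V(HCl) at equivalence = 0.007068/0.2025 = 0.03490 L.
At equivalence the base is fully converted to (CH3)3NH+; total volume = 0.06586 L, so [(CH3)3NH+] = 0.007068/0.06586 = 0.1073 M.
Ka((CH3)3NH+) = Kw/Kb = 1.0e-14 / 6.3 x 10^-5 = 1.59e-10.
[H^+] = sqrt(Ka x [(CH3)3NH+]) = sqrt(1.59e-10 x 0.1073) = 4.13e-6 M.
pH = -log(4.13e-6) = 5.38.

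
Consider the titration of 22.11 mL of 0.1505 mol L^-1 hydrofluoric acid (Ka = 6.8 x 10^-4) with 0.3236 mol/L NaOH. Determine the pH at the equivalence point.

n(HF) = 0.1505 x 0.02211 = 0.003328 mol; V(NaOH) at equivalence = 0.003328/0.3236 = 0.01028 L.
At equivalence all the acid is converted to F-; total volume = 0.02211 + 0.01028 = 0.03239 L, so [F-] = 0.003328/0.03239 = 0.1027 M.
Kb = Kw/Ka = 1.0e-14 / 6.8 x 10^-4 = 1.47e-11.
[OH^-] = sqrt(Kb x [F-]) = sqrt(1.47e-11 x 0.1027) = 1.23e-6 M.
pOH = 5.91, so pH = 14.00 - 5.91 = 8.09.

8.09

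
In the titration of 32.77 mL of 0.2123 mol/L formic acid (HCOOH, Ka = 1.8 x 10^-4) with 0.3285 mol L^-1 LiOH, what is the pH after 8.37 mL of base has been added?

3.56

Initial n(HCOOH) = 0.2123 x 0.03277 = 0.006957 mol.
n(LiOH) added = 0.3285 x 0.008370 = 0.002750 mol, converting that many moles of HCOOH to HCOO-.
Remaining n(HCOOH) = 0.004208 mol; n(HCOO-) = 0.002750 mol.
By Henderson-Hasselbalch, pH = pKa + log([A^-]/[HA]) = 3.74 + log(0.002750/0.004208) = 3.74 + (-0.18) = 3.56.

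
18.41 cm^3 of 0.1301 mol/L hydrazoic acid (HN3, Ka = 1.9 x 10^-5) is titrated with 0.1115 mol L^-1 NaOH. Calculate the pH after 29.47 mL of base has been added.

12.27

n(acid) = 0.1301 x 0.01841 = 0.002395 mol; n(NaOH) added = 0.1115 x 0.02947 = 0.003286 mol.
Base is in excess by 0.003286 - 0.002395 = 0.0008908 mol in a total volume of 0.04788 L.
[OH^-] = 0.0008908/0.04788 = 0.01860 M, so pOH = 1.73 and pH = 14.00 - 1.73 = 12.27.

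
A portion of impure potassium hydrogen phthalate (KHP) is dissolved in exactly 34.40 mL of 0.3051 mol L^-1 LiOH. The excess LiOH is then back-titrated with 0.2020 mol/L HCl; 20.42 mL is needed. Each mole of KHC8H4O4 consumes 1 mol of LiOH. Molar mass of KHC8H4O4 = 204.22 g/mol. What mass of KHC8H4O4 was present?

Total n(LiOH) added = 0.3051 x 0.03440 = 0.01050 mol.
n(HCl) used = 0.2020 x 0.02042 = 0.004125 mol, which equals the excess n(LiOH).
So n(LiOH) consumed by the sample = 0.01050 - 0.004125 = 0.006371 mol.
n(KHC8H4O4) = 0.006371 / 1 = 0.006371 mol.
mass = 0.006371 mol x 204.22 g/mol = 1.30 g.

1.30 g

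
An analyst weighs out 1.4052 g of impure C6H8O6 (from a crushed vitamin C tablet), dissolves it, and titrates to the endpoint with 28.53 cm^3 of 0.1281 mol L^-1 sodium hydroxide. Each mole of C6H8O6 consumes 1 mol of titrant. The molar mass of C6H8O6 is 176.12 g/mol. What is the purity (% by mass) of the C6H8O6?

45.8%

n(NaOH) = 0.1281 x 0.02853 = 0.003655 mol.
n(C6H8O6) = 0.003655 / 1 = 0.003655 mol.
mass of C6H8O6 = 0.003655 x 176.12 = 0.6437 g.
% purity = 0.6437 / 1.4052 x 100 = 45.8%.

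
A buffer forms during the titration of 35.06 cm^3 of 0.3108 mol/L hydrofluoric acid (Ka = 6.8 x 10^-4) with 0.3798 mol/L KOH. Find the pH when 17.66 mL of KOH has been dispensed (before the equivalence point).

Initial n(HF) = 0.3108 x 0.03506 = 0.01090 mol.
n(KOH) added = 0.3798 x 0.01766 = 0.006707 mol, converting that many moles of HF to F-.
Remaining n(HF) = 0.004189 mol; n(F-) = 0.006707 mol.
By Henderson-Hasselbalch, pH = pKa + log([A^-]/[HA]) = 3.17 + log(0.006707/0.004189) = 3.17 + (+0.20) = 3.37.

3.37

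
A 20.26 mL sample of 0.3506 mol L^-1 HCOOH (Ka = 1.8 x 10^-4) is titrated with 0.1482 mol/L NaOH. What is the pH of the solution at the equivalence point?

n(HCOOH) = 0.3506 x 0.02026 = 0.007103 mol; V(NaOH) at equivalence = 0.007103/0.1482 = 0.04793 L.
At equivalence all the acid is converted to HCOO-; total volume = 0.02026 + 0.04793 = 0.06819 L, so [HCOO-] = 0.007103/0.06819 = 0.1042 M.
Kb = Kw/Ka = 1.0e-14 / 1.8 x 10^-4 = 5.56e-11.
[OH^-] = sqrt(Kb x [HCOO-]) = sqrt(5.56e-11 x 0.1042) = 2.41e-6 M.
pOH = 5.62, so pH = 14.00 - 5.62 = 8.38.

8.38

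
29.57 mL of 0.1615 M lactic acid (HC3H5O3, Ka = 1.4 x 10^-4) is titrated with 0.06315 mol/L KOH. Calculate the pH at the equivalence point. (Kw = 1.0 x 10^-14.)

n(HC3H5O3) = 0.1615 x 0.02957 = 0.004776 mol; V(KOH) at equivalence = 0.004776/0.06315 = 0.07562 L.
At equivalence all the acid is converted to C3H5O3-; total volume = 0.02957 + 0.07562 = 0.1052 L, so [C3H5O3-] = 0.004776/0.1052 = 0.04540 M.
Kb = Kw/Ka = 1.0e-14 / 1.4 x 10^-4 = 7.14e-11.
[OH^-] = sqrt(Kb x [C3H5O3-]) = sqrt(7.14e-11 x 0.04540) = 1.80e-6 M.
pOH = 5.74, so pH = 14.00 - 5.74 = 8.26.

8.26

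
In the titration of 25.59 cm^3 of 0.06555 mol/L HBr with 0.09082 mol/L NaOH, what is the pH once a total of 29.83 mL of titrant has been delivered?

n(acid) = 0.06555 x 0.02559 = 0.001677 mol; n(NaOH) added = 0.09082 x 0.02983 = 0.002709 mol.
Base is in excess by 0.002709 - 0.001677 = 0.001032 mol in a total volume of 0.05542 L.
[OH^-] = 0.001032/0.05542 = 0.01862 M, so pOH = 1.73 and pH = 14.00 - 1.73 = 12.27.

12.27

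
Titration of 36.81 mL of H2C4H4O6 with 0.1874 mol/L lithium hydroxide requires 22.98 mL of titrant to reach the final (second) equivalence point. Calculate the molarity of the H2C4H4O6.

n(LiOH) = 0.1874 x 0.02298 = 0.004306 mol.
At the final (second) equivalence point, 2 mol OH^- react per mol H2C4H4O6, so n(H2C4H4O6) = 0.004306 / 2 = 0.002153 mol.
[H2C4H4O6] = 0.002153 / 0.03681 L = 0.0585 M.

0.0585 M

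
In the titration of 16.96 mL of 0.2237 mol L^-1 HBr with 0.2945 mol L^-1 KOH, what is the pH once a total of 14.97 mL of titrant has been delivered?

n(acid) = 0.2237 x 0.01696 = 0.003794 mol; n(KOH) added = 0.2945 x 0.01497 = 0.004409 mol.
Base is in excess by 0.004409 - 0.003794 = 0.0006147 mol in a total volume of 0.03193 L.
[OH^-] = 0.0006147/0.03193 = 0.01925 M, so pOH = 1.72 and pH = 14.00 - 1.72 = 12.28.

12.28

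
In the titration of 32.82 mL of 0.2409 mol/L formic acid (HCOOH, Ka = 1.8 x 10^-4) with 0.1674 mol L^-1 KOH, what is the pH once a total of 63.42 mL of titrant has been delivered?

n(acid) = 0.2409 x 0.03282 = 0.007906 mol; n(KOH) added = 0.1674 x 0.06342 = 0.01062 mol.
Base is in excess by 0.01062 - 0.007906 = 0.002710 mol in a total volume of 0.09624 L.
[OH^-] = 0.002710/0.09624 = 0.02816 M, so pOH = 1.55 and pH = 14.00 - 1.55 = 12.45.

12.45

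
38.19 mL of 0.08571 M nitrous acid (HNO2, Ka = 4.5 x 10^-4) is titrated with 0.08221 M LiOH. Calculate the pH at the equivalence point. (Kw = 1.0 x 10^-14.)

n(HNO2) = 0.08571 x 0.03819 = 0.003273 mol; V(LiOH) at equivalence = 0.003273/0.08221 = 0.03982 L.
At equivalence all the acid is converted to NO2-; total volume = 0.03819 + 0.03982 = 0.07801 L, so [NO2-] = 0.003273/0.07801 = 0.04196 M.
Kb = Kw/Ka = 1.0e-14 / 4.5 x 10^-4 = 2.22e-11.
[OH^-] = sqrt(Kb x [NO2-]) = sqrt(2.22e-11 x 0.04196) = 9.66e-7 M.
pOH = 6.02, so pH = 14.00 - 6.02 = 7.98.

7.98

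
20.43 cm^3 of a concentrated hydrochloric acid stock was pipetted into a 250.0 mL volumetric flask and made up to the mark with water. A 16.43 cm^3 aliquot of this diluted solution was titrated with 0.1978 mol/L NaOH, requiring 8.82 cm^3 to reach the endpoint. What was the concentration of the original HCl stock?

n(NaOH) = 0.1978 x 0.008820 = 0.001745 mol.
n(HCl) in the aliquot = 0.001745 mol.
[diluted HCl] = 0.001745 / 0.01643 = 0.1062 M.
Dilution factor = 250.0/20.43 = 12.24, so [stock] = 0.1062 x 12.24 = 1.30 M.

1.30 M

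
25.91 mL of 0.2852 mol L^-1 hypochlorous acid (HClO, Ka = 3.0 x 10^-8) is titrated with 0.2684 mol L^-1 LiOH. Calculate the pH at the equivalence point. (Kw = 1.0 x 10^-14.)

n(HClO) = 0.2852 x 0.02591 = 0.007390 mol; V(LiOH) at equivalence = 0.007390/0.2684 = 0.02753 L.
At equivalence all the acid is converted to ClO-; total volume = 0.02591 + 0.02753 = 0.05344 L, so [ClO-] = 0.007390/0.05344 = 0.1383 M.
Kb = Kw/Ka = 1.0e-14 / 3.0 x 10^-8 = 3.33e-7.
[OH^-] = sqrt(Kb x [ClO-]) = sqrt(3.33e-7 x 0.1383) = 0.000215 M.
pOH = 3.67, so pH = 14.00 - 3.67 = 10.33.

10.33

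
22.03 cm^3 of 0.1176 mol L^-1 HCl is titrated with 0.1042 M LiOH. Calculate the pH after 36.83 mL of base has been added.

n(acid) = 0.1176 x 0.02203 = 0.002591 mol; n(LiOH) added = 0.1042 x 0.03683 = 0.003838 mol.
Base is in excess by 0.003838 - 0.002591 = 0.001247 mol in a total volume of 0.05886 L.
[OH^-] = 0.001247/0.05886 = 0.02119 M, so pOH = 1.67 and pH = 14.00 - 1.67 = 12.33.

12.33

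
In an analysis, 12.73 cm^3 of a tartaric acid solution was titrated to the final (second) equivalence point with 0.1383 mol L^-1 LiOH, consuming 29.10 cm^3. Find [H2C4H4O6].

0.158 M

n(LiOH) = 0.1383 x 0.02910 = 0.004025 mol.
At the final (second) equivalence point, 2 mol OH^- react per mol H2C4H4O6, so n(H2C4H4O6) = 0.004025 / 2 = 0.002012 mol.
[H2C4H4O6] = 0.002012 / 0.01273 L = 0.158 M.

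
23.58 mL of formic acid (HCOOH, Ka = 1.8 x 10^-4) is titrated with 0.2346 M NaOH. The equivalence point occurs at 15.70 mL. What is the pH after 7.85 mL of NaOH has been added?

7.85 mL is exactly half the equivalence volume (15.70/2), i.e. the half-equivalence point.
There, n(HA) = n(A^-), so pH = pKa = -log(1.8 x 10^-4) = 3.74.

3.74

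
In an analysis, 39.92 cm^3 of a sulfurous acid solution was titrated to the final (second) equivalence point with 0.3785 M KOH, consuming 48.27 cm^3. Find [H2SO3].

n(KOH) = 0.3785 x 0.04827 = 0.01827 mol.
At the final (second) equivalence point, 2 mol OH^- react per mol H2SO3, so n(H2SO3) = 0.01827 / 2 = 0.009135 mol.
[H2SO3] = 0.009135 / 0.03992 L = 0.229 M.

0.229 M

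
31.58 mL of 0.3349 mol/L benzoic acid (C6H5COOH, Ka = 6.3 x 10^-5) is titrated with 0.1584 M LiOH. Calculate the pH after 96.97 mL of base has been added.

n(acid) = 0.3349 x 0.03158 = 0.01058 mol; n(LiOH) added = 0.1584 x 0.09697 = 0.01536 mol.
Base is in excess by 0.01536 - 0.01058 = 0.004784 mol in a total volume of 0.1285 L.
[OH^-] = 0.004784/0.1285 = 0.03721 M, so pOH = 1.43 and pH = 14.00 - 1.43 = 12.57.

12.57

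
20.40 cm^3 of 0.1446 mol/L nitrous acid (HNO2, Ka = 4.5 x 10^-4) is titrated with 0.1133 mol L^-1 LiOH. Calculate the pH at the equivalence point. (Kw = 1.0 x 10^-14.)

8.07

n(HNO2) = 0.1446 x 0.02040 = 0.002950 mol; V(LiOH) at equivalence = 0.002950/0.1133 = 0.02604 L.
At equivalence all the acid is converted to NO2-; total volume = 0.02040 + 0.02604 = 0.04644 L, so [NO2-] = 0.002950/0.04644 = 0.06353 M.
Kb = Kw/Ka = 1.0e-14 / 4.5 x 10^-4 = 2.22e-11.
[OH^-] = sqrt(Kb x [NO2-]) = sqrt(2.22e-11 x 0.06353) = 1.19e-6 M.
pOH = 5.93, so pH = 14.00 - 5.93 = 8.07.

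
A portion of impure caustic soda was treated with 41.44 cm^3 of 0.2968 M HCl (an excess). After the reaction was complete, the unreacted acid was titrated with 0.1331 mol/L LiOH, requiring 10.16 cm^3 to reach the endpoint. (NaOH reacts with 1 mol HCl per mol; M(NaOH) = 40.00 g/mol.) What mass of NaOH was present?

0.438 g

Total n(HCl) added = 0.2968 x 0.04144 = 0.01230 mol.
n(LiOH) used = 0.1331 x 0.01016 = 0.001352 mol, which equals the excess n(HCl).
So n(HCl) consumed by the sample = 0.01230 - 0.001352 = 0.01095 mol.
n(NaOH) = 0.01095 / 1 = 0.01095 mol.
mass = 0.01095 mol x 40.00 g/mol = 0.438 g.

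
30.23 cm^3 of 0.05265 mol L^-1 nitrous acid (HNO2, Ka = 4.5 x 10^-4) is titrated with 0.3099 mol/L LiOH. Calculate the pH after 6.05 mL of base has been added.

n(acid) = 0.05265 x 0.03023 = 0.001592 mol; n(LiOH) added = 0.3099 x 0.006050 = 0.001875 mol.
Base is in excess by 0.001875 - 0.001592 = 0.0002833 mol in a total volume of 0.03628 L.
[OH^-] = 0.0002833/0.03628 = 0.007808 M, so pOH = 2.11 and pH = 14.00 - 2.11 = 11.89.

11.89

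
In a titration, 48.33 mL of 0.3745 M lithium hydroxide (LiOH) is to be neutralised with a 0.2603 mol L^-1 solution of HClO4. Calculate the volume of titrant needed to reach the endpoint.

69.5 mL

n(LiOH) = 0.3745 mol/L x 0.04833 L = 0.01810 mol.
At equivalence n(HClO4) = n(LiOH) = 0.01810 mol.
V(HClO4) = 0.01810 / 0.2603 = 0.06953 L = 69.5 mL.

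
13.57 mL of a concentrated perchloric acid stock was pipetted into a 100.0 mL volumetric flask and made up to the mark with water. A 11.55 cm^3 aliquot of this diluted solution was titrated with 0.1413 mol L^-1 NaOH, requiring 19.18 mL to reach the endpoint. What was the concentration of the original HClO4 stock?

n(NaOH) = 0.1413 x 0.01918 = 0.002710 mol.
n(HClO4) in the aliquot = 0.002710 mol.
[diluted HClO4] = 0.002710 / 0.01155 = 0.2346 M.
Dilution factor = 100.0/13.57 = 7.369, so [stock] = 0.2346 x 7.369 = 1.73 M.

1.73 M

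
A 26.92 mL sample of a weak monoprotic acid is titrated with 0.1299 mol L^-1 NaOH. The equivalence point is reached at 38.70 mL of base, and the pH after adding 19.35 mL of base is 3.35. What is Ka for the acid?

4.5 x 10^-4

19.35 mL is half of the equivalence volume, so this is the half-equivalence point where [HA] = [A^-].
At half-equivalence pH = pKa, so pKa = 3.35.
Ka = 10^(-3.35) = 4.5 x 10^-4.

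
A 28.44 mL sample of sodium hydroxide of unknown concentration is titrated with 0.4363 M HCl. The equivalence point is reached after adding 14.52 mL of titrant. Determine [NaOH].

0.223 M

n(HCl) delivered = 0.4363 x 0.01452 = 0.006335 mol.
For a 1:1 reaction, n(NaOH) = 0.006335 mol.
[NaOH] = 0.006335 mol / 0.02844 L = 0.223 M.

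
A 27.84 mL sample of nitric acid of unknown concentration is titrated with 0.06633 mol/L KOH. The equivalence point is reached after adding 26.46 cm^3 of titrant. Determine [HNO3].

0.0630 M

n(KOH) delivered = 0.06633 x 0.02646 = 0.001755 mol.
For a 1:1 reaction, n(HNO3) = 0.001755 mol.
[HNO3] = 0.001755 mol / 0.02784 L = 0.0630 M.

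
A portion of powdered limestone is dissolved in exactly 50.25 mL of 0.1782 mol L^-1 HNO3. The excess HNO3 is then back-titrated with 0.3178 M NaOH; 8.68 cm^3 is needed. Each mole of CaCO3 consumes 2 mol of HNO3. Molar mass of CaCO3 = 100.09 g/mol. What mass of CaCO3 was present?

Total n(HNO3) added = 0.1782 x 0.05025 = 0.008955 mol.
n(NaOH) used = 0.3178 x 0.008680 = 0.002759 mol, which equals the excess n(HNO3).
So n(HNO3) consumed by the sample = 0.008955 - 0.002759 = 0.006196 mol.
n(CaCO3) = 0.006196 / 2 = 0.003098 mol.
mass = 0.003098 mol x 100.09 g/mol = 0.310 g.

0.310 g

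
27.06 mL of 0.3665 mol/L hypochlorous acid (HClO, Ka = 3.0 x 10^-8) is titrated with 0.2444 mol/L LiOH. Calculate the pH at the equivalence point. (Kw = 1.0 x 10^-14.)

10.34

n(HClO) = 0.3665 x 0.02706 = 0.009917 mol; V(LiOH) at equivalence = 0.009917/0.2444 = 0.04058 L.
At equivalence all the acid is converted to ClO-; total volume = 0.02706 + 0.04058 = 0.06764 L, so [ClO-] = 0.009917/0.06764 = 0.1466 M.
Kb = Kw/Ka = 1.0e-14 / 3.0 x 10^-8 = 3.33e-7.
[OH^-] = sqrt(Kb x [ClO-]) = sqrt(3.33e-7 x 0.1466) = 0.000221 M.
pOH = 3.66, so pH = 14.00 - 3.66 = 10.34.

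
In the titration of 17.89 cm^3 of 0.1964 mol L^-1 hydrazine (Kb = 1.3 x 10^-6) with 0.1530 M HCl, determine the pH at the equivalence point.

n(N2H4) = 0.1964 x 0.01789 = 0.003514 mol; V(HCl) at equivalence = 0.003514/0.1530 = 0.02296 L.
At equivalence the base is fully converted to N2H5+; total volume = 0.04085 L, so [N2H5+] = 0.003514/0.04085 = 0.08600 M.
Ka(N2H5+) = Kw/Kb = 1.0e-14 / 1.3 x 10^-6 = 7.69e-9.
[H^+] = sqrt(Ka x [N2H5+]) = sqrt(7.69e-9 x 0.08600) = 2.57e-5 M.
pH = -log(2.57e-5) = 4.59.

4.59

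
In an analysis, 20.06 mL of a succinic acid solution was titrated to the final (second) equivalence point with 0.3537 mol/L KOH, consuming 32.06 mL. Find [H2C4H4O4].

n(KOH) = 0.3537 x 0.03206 = 0.01134 mol.
At the final (second) equivalence point, 2 mol OH^- react per mol H2C4H4O4, so n(H2C4H4O4) = 0.01134 / 2 = 0.005670 mol.
[H2C4H4O4] = 0.005670 / 0.02006 L = 0.283 M.

0.283 M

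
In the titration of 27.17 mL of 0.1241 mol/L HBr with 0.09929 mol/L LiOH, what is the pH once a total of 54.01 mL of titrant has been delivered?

n(acid) = 0.1241 x 0.02717 = 0.003372 mol; n(LiOH) added = 0.09929 x 0.05401 = 0.005363 mol.
Base is in excess by 0.005363 - 0.003372 = 0.001991 mol in a total volume of 0.08118 L.
[OH^-] = 0.001991/0.08118 = 0.02452 M, so pOH = 1.61 and pH = 14.00 - 1.61 = 12.39.

12.39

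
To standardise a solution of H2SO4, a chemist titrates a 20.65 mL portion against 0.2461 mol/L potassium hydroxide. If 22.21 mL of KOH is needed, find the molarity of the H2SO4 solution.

n(KOH) delivered = 0.2461 x 0.02221 = 0.005466 mol.
The reaction is 1 H2SO4 + 2 KOH, so n(H2SO4) = 0.005466 x 1/2 = 0.002733 mol.
[H2SO4] = 0.002733 mol / 0.02065 L = 0.132 M.

0.132 M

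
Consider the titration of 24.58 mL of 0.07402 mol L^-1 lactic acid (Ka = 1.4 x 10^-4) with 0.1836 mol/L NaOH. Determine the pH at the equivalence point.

n(HC3H5O3) = 0.07402 x 0.02458 = 0.001819 mol; V(NaOH) at equivalence = 0.001819/0.1836 = 0.009910 L.
At equivalence all the acid is converted to C3H5O3-; total volume = 0.02458 + 0.009910 = 0.03449 L, so [C3H5O3-] = 0.001819/0.03449 = 0.05275 M.
Kb = Kw/Ka = 1.0e-14 / 1.4 x 10^-4 = 7.14e-11.
[OH^-] = sqrt(Kb x [C3H5O3-]) = sqrt(7.14e-11 x 0.05275) = 1.94e-6 M.
pOH = 5.71, so pH = 14.00 - 5.71 = 8.29.

8.29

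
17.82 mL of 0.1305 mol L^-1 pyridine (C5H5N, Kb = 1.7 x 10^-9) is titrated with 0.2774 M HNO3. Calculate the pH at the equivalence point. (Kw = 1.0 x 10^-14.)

n(C5H5N) = 0.1305 x 0.01782 = 0.002326 mol; V(HNO3) at equivalence = 0.002326/0.2774 = 0.008383 L.
At equivalence the base is fully converted to C5H5NH+; total volume = 0.02620 L, so [C5H5NH+] = 0.002326/0.02620 = 0.08875 M.
Ka(C5H5NH+) = Kw/Kb = 1.0e-14 / 1.7 x 10^-9 = 5.88e-6.
[H^+] = sqrt(Ka x [C5H5NH+]) = sqrt(5.88e-6 x 0.08875) = 0.000723 M.
pH = -log(0.000723) = 3.14.

3.14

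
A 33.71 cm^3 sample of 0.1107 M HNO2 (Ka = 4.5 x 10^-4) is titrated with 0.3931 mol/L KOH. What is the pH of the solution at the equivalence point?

8.14

n(HNO2) = 0.1107 x 0.03371 = 0.003732 mol; V(KOH) at equivalence = 0.003732/0.3931 = 0.009493 L.
At equivalence all the acid is converted to NO2-; total volume = 0.03371 + 0.009493 = 0.04320 L, so [NO2-] = 0.003732/0.04320 = 0.08638 M.
Kb = Kw/Ka = 1.0e-14 / 4.5 x 10^-4 = 2.22e-11.
[OH^-] = sqrt(Kb x [NO2-]) = sqrt(2.22e-11 x 0.08638) = 1.39e-6 M.
pOH = 5.86, so pH = 14.00 - 5.86 = 8.14.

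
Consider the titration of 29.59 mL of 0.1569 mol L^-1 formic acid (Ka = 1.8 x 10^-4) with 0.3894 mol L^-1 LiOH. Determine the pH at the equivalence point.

8.40

n(HCOOH) = 0.1569 x 0.02959 = 0.004643 mol; V(LiOH) at equivalence = 0.004643/0.3894 = 0.01192 L.
At equivalence all the acid is converted to HCOO-; total volume = 0.02959 + 0.01192 = 0.04151 L, so [HCOO-] = 0.004643/0.04151 = 0.1118 M.
Kb = Kw/Ka = 1.0e-14 / 1.8 x 10^-4 = 5.56e-11.
[OH^-] = sqrt(Kb x [HCOO-]) = sqrt(5.56e-11 x 0.1118) = 2.49e-6 M.
pOH = 5.60, so pH = 14.00 - 5.60 = 8.40.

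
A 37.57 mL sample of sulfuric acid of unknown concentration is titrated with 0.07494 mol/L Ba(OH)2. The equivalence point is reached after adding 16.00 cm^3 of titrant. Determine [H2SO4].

n(Ba(OH)2) delivered = 0.07494 x 0.01600 = 0.001199 mol.
For a 1:1 reaction, n(H2SO4) = 0.001199 mol.
[H2SO4] = 0.001199 mol / 0.03757 L = 0.0319 M.

0.0319 M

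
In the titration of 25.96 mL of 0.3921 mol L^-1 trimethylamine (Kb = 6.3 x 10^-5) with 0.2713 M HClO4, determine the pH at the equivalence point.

n((CH3)3N) = 0.3921 x 0.02596 = 0.01018 mol; V(HClO4) at equivalence = 0.01018/0.2713 = 0.03752 L.
At equivalence the base is fully converted to (CH3)3NH+; total volume = 0.06348 L, so [(CH3)3NH+] = 0.01018/0.06348 = 0.1604 M.
Ka((CH3)3NH+) = Kw/Kb = 1.0e-14 / 6.3 x 10^-5 = 1.59e-10.
[H^+] = sqrt(Ka x [(CH3)3NH+]) = sqrt(1.59e-10 x 0.1604) = 5.05e-6 M.
pH = -log(5.05e-6) = 5.30.

5.30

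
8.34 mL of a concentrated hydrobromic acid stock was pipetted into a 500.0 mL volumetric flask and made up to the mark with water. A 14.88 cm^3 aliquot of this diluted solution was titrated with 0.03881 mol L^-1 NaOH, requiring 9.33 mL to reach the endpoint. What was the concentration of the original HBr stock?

1.46 M

n(NaOH) = 0.03881 x 0.009330 = 0.0003621 mol.
n(HBr) in the aliquot = 0.0003621 mol.
[diluted HBr] = 0.0003621 / 0.01488 = 0.02433 M.
Dilution factor = 500.0/8.340 = 59.95, so [stock] = 0.02433 x 59.95 = 1.46 M.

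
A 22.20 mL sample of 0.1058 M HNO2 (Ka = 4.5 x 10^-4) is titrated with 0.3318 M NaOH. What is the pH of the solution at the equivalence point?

8.13

n(HNO2) = 0.1058 x 0.02220 = 0.002349 mol; V(NaOH) at equivalence = 0.002349/0.3318 = 0.007079 L.
At equivalence all the acid is converted to NO2-; total volume = 0.02220 + 0.007079 = 0.02928 L, so [NO2-] = 0.002349/0.02928 = 0.08022 M.
Kb = Kw/Ka = 1.0e-14 / 4.5 x 10^-4 = 2.22e-11.
[OH^-] = sqrt(Kb x [NO2-]) = sqrt(2.22e-11 x 0.08022) = 1.34e-6 M.
pOH = 5.87, so pH = 14.00 - 5.87 = 8.13.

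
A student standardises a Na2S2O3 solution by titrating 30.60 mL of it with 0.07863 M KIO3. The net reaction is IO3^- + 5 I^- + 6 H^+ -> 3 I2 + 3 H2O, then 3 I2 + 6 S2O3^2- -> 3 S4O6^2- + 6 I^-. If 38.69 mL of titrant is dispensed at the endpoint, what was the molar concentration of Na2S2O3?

0.597 M

n(KIO3) = 0.07863 x 0.03869 = 0.003042 mol.
From the balanced equation, 1 mol KIO3 reacts with 6 mol Na2S2O3, so n(Na2S2O3) = 0.003042 x 6/1 = 0.01825 mol.
[Na2S2O3] = 0.01825 / 0.03060 L = 0.597 M.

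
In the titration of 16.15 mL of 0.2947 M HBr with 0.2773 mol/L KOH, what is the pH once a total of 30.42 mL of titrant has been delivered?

n(acid) = 0.2947 x 0.01615 = 0.004759 mol; n(KOH) added = 0.2773 x 0.03042 = 0.008435 mol.
Base is in excess by 0.008435 - 0.004759 = 0.003676 mol in a total volume of 0.04657 L.
[OH^-] = 0.003676/0.04657 = 0.07894 M, so pOH = 1.10 and pH = 14.00 - 1.10 = 12.90.

12.90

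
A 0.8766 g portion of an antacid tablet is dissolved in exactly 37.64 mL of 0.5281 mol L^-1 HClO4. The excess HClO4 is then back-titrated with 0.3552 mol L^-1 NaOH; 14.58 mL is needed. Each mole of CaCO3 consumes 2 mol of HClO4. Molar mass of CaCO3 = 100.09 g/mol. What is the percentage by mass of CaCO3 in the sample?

Total n(HClO4) added = 0.5281 x 0.03764 = 0.01988 mol.
n(NaOH) used = 0.3552 x 0.01458 = 0.005179 mol, which equals the excess n(HClO4).
So n(HClO4) consumed by the sample = 0.01988 - 0.005179 = 0.01470 mol.
n(CaCO3) = 0.01470 / 2 = 0.007349 mol.
mass CaCO3 = 0.007349 x 100.09 = 0.7356 g, so %CaCO3 = 0.7356/0.8766 x 100 = 83.9%.

83.9%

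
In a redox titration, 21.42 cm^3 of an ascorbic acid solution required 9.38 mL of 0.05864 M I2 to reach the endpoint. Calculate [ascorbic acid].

n(I2) = 0.05864 x 0.009380 = 0.0005500 mol.
From the balanced equation, 1 mol I2 reacts with 1 mol ascorbic acid, so n(ascorbic acid) = 0.0005500 x 1/1 = 0.0005500 mol.
[ascorbic acid] = 0.0005500 / 0.02142 L = 0.0257 M.

0.0257 M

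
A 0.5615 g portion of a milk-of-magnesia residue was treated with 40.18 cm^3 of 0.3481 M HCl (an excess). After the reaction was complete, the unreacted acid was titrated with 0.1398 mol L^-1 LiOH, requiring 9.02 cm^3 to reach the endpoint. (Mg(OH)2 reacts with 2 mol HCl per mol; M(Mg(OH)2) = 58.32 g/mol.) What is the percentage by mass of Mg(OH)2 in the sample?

Total n(HCl) added = 0.3481 x 0.04018 = 0.01399 mol.
n(LiOH) used = 0.1398 x 0.009020 = 0.001261 mol, which equals the excess n(HCl).
So n(HCl) consumed by the sample = 0.01399 - 0.001261 = 0.01273 mol.
n(Mg(OH)2) = 0.01273 / 2 = 0.006363 mol.
mass Mg(OH)2 = 0.006363 x 58.32 = 0.3711 g, so %Mg(OH)2 = 0.3711/0.5615 x 100 = 66.1%.

66.1%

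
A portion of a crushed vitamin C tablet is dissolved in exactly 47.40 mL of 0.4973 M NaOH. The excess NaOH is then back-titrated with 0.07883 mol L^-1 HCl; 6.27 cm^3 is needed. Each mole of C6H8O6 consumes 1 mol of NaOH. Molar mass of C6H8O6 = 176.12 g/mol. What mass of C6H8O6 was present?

Total n(NaOH) added = 0.4973 x 0.04740 = 0.02357 mol.
n(HCl) used = 0.07883 x 0.006270 = 0.0004943 mol, which equals the excess n(NaOH).
So n(NaOH) consumed by the sample = 0.02357 - 0.0004943 = 0.02308 mol.
n(C6H8O6) = 0.02308 / 1 = 0.02308 mol.
mass = 0.02308 mol x 176.12 g/mol = 4.06 g.

4.06 g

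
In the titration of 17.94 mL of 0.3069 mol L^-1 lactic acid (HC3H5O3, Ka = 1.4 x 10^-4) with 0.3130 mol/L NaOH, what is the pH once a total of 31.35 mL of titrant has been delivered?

12.94

n(acid) = 0.3069 x 0.01794 = 0.005506 mol; n(NaOH) added = 0.3130 x 0.03135 = 0.009813 mol.
Base is in excess by 0.009813 - 0.005506 = 0.004307 mol in a total volume of 0.04929 L.
[OH^-] = 0.004307/0.04929 = 0.08738 M, so pOH = 1.06 and pH = 14.00 - 1.06 = 12.94.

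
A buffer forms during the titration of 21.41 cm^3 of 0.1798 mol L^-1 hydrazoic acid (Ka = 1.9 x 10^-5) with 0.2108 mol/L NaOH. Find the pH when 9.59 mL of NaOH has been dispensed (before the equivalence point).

Initial n(HN3) = 0.1798 x 0.02141 = 0.003850 mol.
n(NaOH) added = 0.2108 x 0.009590 = 0.002022 mol, converting that many moles of HN3 to N3-.
Remaining n(HN3) = 0.001828 mol; n(N3-) = 0.002022 mol.
By Henderson-Hasselbalch, pH = pKa + log([A^-]/[HA]) = 4.72 + log(0.002022/0.001828) = 4.72 + (+0.04) = 4.76.

4.76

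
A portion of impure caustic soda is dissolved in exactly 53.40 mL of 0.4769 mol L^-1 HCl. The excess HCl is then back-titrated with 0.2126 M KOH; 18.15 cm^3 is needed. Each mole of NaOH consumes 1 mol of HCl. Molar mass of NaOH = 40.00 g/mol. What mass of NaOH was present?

Total n(HCl) added = 0.4769 x 0.05340 = 0.02547 mol.
n(KOH) used = 0.2126 x 0.01815 = 0.003859 mol, which equals the excess n(HCl).
So n(HCl) consumed by the sample = 0.02547 - 0.003859 = 0.02161 mol.
n(NaOH) = 0.02161 / 1 = 0.02161 mol.
mass = 0.02161 mol x 40.00 g/mol = 0.864 g.

0.864 g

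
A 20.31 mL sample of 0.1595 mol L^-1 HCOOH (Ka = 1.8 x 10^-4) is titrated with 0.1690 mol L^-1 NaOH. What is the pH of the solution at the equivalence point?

n(HCOOH) = 0.1595 x 0.02031 = 0.003239 mol; V(NaOH) at equivalence = 0.003239/0.1690 = 0.01917 L.
At equivalence all the acid is converted to HCOO-; total volume = 0.02031 + 0.01917 = 0.03948 L, so [HCOO-] = 0.003239/0.03948 = 0.08206 M.
Kb = Kw/Ka = 1.0e-14 / 1.8 x 10^-4 = 5.56e-11.
[OH^-] = sqrt(Kb x [HCOO-]) = sqrt(5.56e-11 x 0.08206) = 2.14e-6 M.
pOH = 5.67, so pH = 14.00 - 5.67 = 8.33.

8.33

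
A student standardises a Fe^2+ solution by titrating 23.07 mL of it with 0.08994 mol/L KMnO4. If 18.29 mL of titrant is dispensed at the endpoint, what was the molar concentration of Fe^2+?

n(KMnO4) = 0.08994 x 0.01829 = 0.001645 mol.
From the balanced equation, 1 mol KMnO4 reacts with 5 mol Fe^2+, so n(Fe^2+) = 0.001645 x 5/1 = 0.008225 mol.
[Fe^2+] = 0.008225 / 0.02307 L = 0.357 M.

0.357 M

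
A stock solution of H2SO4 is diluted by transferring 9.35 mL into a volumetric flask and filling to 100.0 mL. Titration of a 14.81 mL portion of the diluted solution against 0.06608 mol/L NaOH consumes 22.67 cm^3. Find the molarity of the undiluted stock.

n(NaOH) = 0.06608 x 0.02267 = 0.001498 mol.
n(H2SO4) in the aliquot = 0.001498 x 1/2 = 0.0007490 mol.
[diluted H2SO4] = 0.0007490 / 0.01481 = 0.05058 M.
Dilution factor = 100.0/9.350 = 10.70, so [stock] = 0.05058 x 10.70 = 0.541 M.

0.541 M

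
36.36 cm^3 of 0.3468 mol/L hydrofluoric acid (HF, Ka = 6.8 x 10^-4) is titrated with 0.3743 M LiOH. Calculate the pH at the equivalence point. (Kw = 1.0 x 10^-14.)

n(HF) = 0.3468 x 0.03636 = 0.01261 mol; V(LiOH) at equivalence = 0.01261/0.3743 = 0.03369 L.
At equivalence all the acid is converted to F-; total volume = 0.03636 + 0.03369 = 0.07005 L, so [F-] = 0.01261/0.07005 = 0.1800 M.
Kb = Kw/Ka = 1.0e-14 / 6.8 x 10^-4 = 1.47e-11.
[OH^-] = sqrt(Kb x [F-]) = sqrt(1.47e-11 x 0.1800) = 1.63e-6 M.
pOH = 5.79, so pH = 14.00 - 5.79 = 8.21.

8.21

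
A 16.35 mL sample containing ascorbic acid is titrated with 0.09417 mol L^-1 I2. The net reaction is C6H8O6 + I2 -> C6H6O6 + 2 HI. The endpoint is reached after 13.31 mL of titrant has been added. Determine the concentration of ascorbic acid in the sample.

0.0767 M

n(I2) = 0.09417 x 0.01331 = 0.001253 mol.
From the balanced equation, 1 mol I2 reacts with 1 mol ascorbic acid, so n(ascorbic acid) = 0.001253 x 1/1 = 0.001253 mol.
[ascorbic acid] = 0.001253 / 0.01635 L = 0.0767 M.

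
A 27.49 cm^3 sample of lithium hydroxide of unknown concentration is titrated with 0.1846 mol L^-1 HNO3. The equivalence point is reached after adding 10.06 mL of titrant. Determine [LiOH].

0.0676 M

n(HNO3) delivered = 0.1846 x 0.01006 = 0.001857 mol.
For a 1:1 reaction, n(LiOH) = 0.001857 mol.
[LiOH] = 0.001857 mol / 0.02749 L = 0.0676 M.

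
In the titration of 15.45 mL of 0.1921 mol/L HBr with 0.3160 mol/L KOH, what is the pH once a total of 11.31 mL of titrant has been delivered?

n(acid) = 0.1921 x 0.01545 = 0.002968 mol; n(KOH) added = 0.3160 x 0.01131 = 0.003574 mol.
Base is in excess by 0.003574 - 0.002968 = 0.0006060 mol in a total volume of 0.02676 L.
[OH^-] = 0.0006060/0.02676 = 0.02265 M, so pOH = 1.65 and pH = 14.00 - 1.65 = 12.35.

12.35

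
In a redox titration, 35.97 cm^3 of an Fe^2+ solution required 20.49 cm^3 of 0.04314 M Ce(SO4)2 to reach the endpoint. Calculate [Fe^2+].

0.0246 M

n(Ce(SO4)2) = 0.04314 x 0.02049 = 0.0008839 mol.
From the balanced equation, 1 mol Ce(SO4)2 reacts with 1 mol Fe^2+, so n(Fe^2+) = 0.0008839 x 1/1 = 0.0008839 mol.
[Fe^2+] = 0.0008839 / 0.03597 L = 0.0246 M.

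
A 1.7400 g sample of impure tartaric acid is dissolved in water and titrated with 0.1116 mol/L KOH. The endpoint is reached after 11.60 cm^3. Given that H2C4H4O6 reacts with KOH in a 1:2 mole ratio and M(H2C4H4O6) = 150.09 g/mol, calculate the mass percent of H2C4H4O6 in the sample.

n(KOH) = 0.1116 x 0.01160 = 0.001295 mol.
n(H2C4H4O6) = 0.001295 / 2 = 0.0006473 mol.
mass of H2C4H4O6 = 0.0006473 x 150.09 = 0.09715 g.
% purity = 0.09715 / 1.7400 x 100 = 5.58%.

5.58%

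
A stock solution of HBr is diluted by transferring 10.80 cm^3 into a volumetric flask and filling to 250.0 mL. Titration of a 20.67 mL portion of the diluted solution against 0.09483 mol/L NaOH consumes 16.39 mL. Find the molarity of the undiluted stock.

n(NaOH) = 0.09483 x 0.01639 = 0.001554 mol.
n(HBr) in the aliquot = 0.001554 mol.
[diluted HBr] = 0.001554 / 0.02067 = 0.07519 M.
Dilution factor = 250.0/10.80 = 23.15, so [stock] = 0.07519 x 23.15 = 1.74 M.

1.74 M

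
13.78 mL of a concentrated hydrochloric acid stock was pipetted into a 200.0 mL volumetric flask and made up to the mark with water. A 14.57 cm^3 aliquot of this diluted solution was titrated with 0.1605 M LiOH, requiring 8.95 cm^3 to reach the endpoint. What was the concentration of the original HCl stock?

1.43 M

n(LiOH) = 0.1605 x 0.008950 = 0.001436 mol.
n(HCl) in the aliquot = 0.001436 mol.
[diluted HCl] = 0.001436 / 0.01457 = 0.09859 M.
Dilution factor = 200.0/13.78 = 14.51, so [stock] = 0.09859 x 14.51 = 1.43 M.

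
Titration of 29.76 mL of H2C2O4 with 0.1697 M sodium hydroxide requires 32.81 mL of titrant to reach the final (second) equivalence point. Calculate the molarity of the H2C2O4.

0.0935 M

n(NaOH) = 0.1697 x 0.03281 = 0.005568 mol.
At the final (second) equivalence point, 2 mol OH^- react per mol H2C2O4, so n(H2C2O4) = 0.005568 / 2 = 0.002784 mol.
[H2C2O4] = 0.002784 / 0.02976 L = 0.0935 M.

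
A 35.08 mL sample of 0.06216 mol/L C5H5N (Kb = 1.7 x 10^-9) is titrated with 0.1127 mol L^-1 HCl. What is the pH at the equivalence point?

n(C5H5N) = 0.06216 x 0.03508 = 0.002181 mol; V(HCl) at equivalence = 0.002181/0.1127 = 0.01935 L.
At equivalence the base is fully converted to C5H5NH+; total volume = 0.05443 L, so [C5H5NH+] = 0.002181/0.05443 = 0.04006 M.
Ka(C5H5NH+) = Kw/Kb = 1.0e-14 / 1.7 x 10^-9 = 5.88e-6.
[H^+] = sqrt(Ka x [C5H5NH+]) = sqrt(5.88e-6 x 0.04006) = 0.000485 M.
pH = -log(0.000485) = 3.31.

3.31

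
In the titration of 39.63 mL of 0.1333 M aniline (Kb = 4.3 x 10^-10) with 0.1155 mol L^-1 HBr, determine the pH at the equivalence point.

2.92

n(C6H5NH2) = 0.1333 x 0.03963 = 0.005283 mol; V(HBr) at equivalence = 0.005283/0.1155 = 0.04574 L.
At equivalence the base is fully converted to C6H5NH3+; total volume = 0.08537 L, so [C6H5NH3+] = 0.005283/0.08537 = 0.06188 M.
Ka(C6H5NH3+) = Kw/Kb = 1.0e-14 / 4.3 x 10^-10 = 2.33e-5.
[H^+] = sqrt(Ka x [C6H5NH3+]) = sqrt(2.33e-5 x 0.06188) = 0.00120 M.
pH = -log(0.00120) = 2.92.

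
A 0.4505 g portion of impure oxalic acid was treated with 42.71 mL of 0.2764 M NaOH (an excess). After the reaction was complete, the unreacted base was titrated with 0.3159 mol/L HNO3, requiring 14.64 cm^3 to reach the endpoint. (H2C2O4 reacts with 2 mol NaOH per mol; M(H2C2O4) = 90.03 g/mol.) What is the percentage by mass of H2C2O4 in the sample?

71.7%

Total n(NaOH) added = 0.2764 x 0.04271 = 0.01181 mol.
n(HNO3) used = 0.3159 x 0.01464 = 0.004625 mol, which equals the excess n(NaOH).
So n(NaOH) consumed by the sample = 0.01181 - 0.004625 = 0.007180 mol.
n(H2C2O4) = 0.007180 / 2 = 0.003590 mol.
mass H2C2O4 = 0.003590 x 90.03 = 0.3232 g, so %H2C2O4 = 0.3232/0.4505 x 100 = 71.7%.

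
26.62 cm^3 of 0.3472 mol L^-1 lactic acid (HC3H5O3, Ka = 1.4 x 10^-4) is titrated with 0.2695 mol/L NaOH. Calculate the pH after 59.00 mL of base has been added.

n(acid) = 0.3472 x 0.02662 = 0.009242 mol; n(NaOH) added = 0.2695 x 0.05900 = 0.01590 mol.
Base is in excess by 0.01590 - 0.009242 = 0.006658 mol in a total volume of 0.08562 L.
[OH^-] = 0.006658/0.08562 = 0.07776 M, so pOH = 1.11 and pH = 14.00 - 1.11 = 12.89.

12.89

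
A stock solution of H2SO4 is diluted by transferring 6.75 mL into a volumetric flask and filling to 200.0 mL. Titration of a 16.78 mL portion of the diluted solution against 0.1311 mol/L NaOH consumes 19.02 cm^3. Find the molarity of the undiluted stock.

2.20 M

n(NaOH) = 0.1311 x 0.01902 = 0.002494 mol.
n(H2SO4) in the aliquot = 0.002494 x 1/2 = 0.001247 mol.
[diluted H2SO4] = 0.001247 / 0.01678 = 0.07430 M.
Dilution factor = 200.0/6.750 = 29.63, so [stock] = 0.07430 x 29.63 = 2.20 M.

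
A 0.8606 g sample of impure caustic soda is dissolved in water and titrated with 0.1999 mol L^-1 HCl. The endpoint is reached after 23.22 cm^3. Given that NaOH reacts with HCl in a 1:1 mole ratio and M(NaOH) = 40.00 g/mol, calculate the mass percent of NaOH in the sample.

21.6%

n(HCl) = 0.1999 x 0.02322 = 0.004642 mol.
n(NaOH) = 0.004642 / 1 = 0.004642 mol.
mass of NaOH = 0.004642 x 40.00 = 0.1857 g.
% purity = 0.1857 / 0.8606 x 100 = 21.6%.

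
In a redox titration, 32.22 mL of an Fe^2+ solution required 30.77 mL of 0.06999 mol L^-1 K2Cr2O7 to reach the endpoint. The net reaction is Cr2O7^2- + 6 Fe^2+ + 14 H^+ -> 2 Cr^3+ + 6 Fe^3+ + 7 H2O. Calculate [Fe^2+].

0.401 M

n(K2Cr2O7) = 0.06999 x 0.03077 = 0.002154 mol.
From the balanced equation, 1 mol K2Cr2O7 reacts with 6 mol Fe^2+, so n(Fe^2+) = 0.002154 x 6/1 = 0.01292 mol.
[Fe^2+] = 0.01292 / 0.03222 L = 0.401 M.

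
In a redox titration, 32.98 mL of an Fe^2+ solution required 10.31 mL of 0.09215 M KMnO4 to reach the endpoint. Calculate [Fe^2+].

0.144 M

n(KMnO4) = 0.09215 x 0.01031 = 0.0009501 mol.
From the balanced equation, 1 mol KMnO4 reacts with 5 mol Fe^2+, so n(Fe^2+) = 0.0009501 x 5/1 = 0.004750 mol.
[Fe^2+] = 0.004750 / 0.03298 L = 0.144 M.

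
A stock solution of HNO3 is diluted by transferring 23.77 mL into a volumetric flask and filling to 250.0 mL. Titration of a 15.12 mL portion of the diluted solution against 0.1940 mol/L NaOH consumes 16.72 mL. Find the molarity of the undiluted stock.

2.26 M

n(NaOH) = 0.1940 x 0.01672 = 0.003244 mol.
n(HNO3) in the aliquot = 0.003244 mol.
[diluted HNO3] = 0.003244 / 0.01512 = 0.2145 M.
Dilution factor = 250.0/23.77 = 10.52, so [stock] = 0.2145 x 10.52 = 2.26 M.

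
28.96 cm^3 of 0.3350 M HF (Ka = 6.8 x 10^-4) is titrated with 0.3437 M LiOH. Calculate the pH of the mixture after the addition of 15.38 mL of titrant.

3.25

Initial n(HF) = 0.3350 x 0.02896 = 0.009702 mol.
n(LiOH) added = 0.3437 x 0.01538 = 0.005286 mol, converting that many moles of HF to F-.
Remaining n(HF) = 0.004415 mol; n(F-) = 0.005286 mol.
By Henderson-Hasselbalch, pH = pKa + log([A^-]/[HA]) = 3.17 + log(0.005286/0.004415) = 3.17 + (+0.08) = 3.25.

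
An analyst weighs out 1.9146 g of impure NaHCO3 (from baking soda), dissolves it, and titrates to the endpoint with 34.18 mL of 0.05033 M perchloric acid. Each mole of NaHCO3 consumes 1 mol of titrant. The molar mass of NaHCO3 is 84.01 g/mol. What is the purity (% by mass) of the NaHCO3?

n(HClO4) = 0.05033 x 0.03418 = 0.001720 mol.
n(NaHCO3) = 0.001720 / 1 = 0.001720 mol.
mass of NaHCO3 = 0.001720 x 84.01 = 0.1445 g.
% purity = 0.1445 / 1.9146 x 100 = 7.55%.

7.55%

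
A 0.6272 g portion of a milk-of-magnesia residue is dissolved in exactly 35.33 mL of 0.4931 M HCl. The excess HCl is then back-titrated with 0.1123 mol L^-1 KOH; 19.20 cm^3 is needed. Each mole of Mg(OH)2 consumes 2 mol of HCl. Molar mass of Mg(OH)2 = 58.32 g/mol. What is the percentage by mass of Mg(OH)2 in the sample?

71.0%

Total n(HCl) added = 0.4931 x 0.03533 = 0.01742 mol.
n(KOH) used = 0.1123 x 0.01920 = 0.002156 mol, which equals the excess n(HCl).
So n(HCl) consumed by the sample = 0.01742 - 0.002156 = 0.01527 mol.
n(Mg(OH)2) = 0.01527 / 2 = 0.007633 mol.
mass Mg(OH)2 = 0.007633 x 58.32 = 0.4451 g, so %Mg(OH)2 = 0.4451/0.6272 x 100 = 71.0%.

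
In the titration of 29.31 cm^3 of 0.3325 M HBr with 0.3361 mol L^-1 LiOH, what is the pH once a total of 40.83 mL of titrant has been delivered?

n(acid) = 0.3325 x 0.02931 = 0.009746 mol; n(LiOH) added = 0.3361 x 0.04083 = 0.01372 mol.
Base is in excess by 0.01372 - 0.009746 = 0.003977 mol in a total volume of 0.07014 L.
[OH^-] = 0.003977/0.07014 = 0.05671 M, so pOH = 1.25 and pH = 14.00 - 1.25 = 12.75.

12.75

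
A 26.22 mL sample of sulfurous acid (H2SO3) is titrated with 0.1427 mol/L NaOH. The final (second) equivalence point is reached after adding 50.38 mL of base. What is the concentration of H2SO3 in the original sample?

n(NaOH) = 0.1427 x 0.05038 = 0.007189 mol.
At the final (second) equivalence point, 2 mol OH^- react per mol H2SO3, so n(H2SO3) = 0.007189 / 2 = 0.003595 mol.
[H2SO3] = 0.003595 / 0.02622 L = 0.137 M.

0.137 M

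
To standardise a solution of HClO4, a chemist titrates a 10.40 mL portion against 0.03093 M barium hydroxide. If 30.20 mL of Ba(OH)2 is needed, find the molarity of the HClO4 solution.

n(Ba(OH)2) delivered = 0.03093 x 0.03020 = 0.0009341 mol.
The reaction is 2 HClO4 + 1 Ba(OH)2, so n(HClO4) = 0.0009341 x 2/1 = 0.001868 mol.
[HClO4] = 0.001868 mol / 0.01040 L = 0.180 M.

0.180 M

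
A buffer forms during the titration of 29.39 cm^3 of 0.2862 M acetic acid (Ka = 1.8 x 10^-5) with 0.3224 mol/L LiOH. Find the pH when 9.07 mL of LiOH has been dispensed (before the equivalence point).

Initial n(CH3COOH) = 0.2862 x 0.02939 = 0.008411 mol.
n(LiOH) added = 0.3224 x 0.009070 = 0.002924 mol, converting that many moles of CH3COOH to CH3COO-.
Remaining n(CH3COOH) = 0.005487 mol; n(CH3COO-) = 0.002924 mol.
By Henderson-Hasselbalch, pH = pKa + log([A^-]/[HA]) = 4.74 + log(0.002924/0.005487) = 4.74 + (-0.27) = 4.47.

4.47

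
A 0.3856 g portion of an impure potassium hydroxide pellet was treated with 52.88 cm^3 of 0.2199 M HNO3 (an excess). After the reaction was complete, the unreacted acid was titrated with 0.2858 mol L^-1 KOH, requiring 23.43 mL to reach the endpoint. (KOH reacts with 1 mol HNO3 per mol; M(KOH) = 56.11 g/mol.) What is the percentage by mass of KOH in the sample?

Total n(HNO3) added = 0.2199 x 0.05288 = 0.01163 mol.
n(KOH) used = 0.2858 x 0.02343 = 0.006696 mol, which equals the excess n(HNO3).
So n(HNO3) consumed by the sample = 0.01163 - 0.006696 = 0.004932 mol.
n(KOH) = 0.004932 / 1 = 0.004932 mol.
mass KOH = 0.004932 x 56.11 = 0.2767 g, so %KOH = 0.2767/0.3856 x 100 = 71.8%.

71.8%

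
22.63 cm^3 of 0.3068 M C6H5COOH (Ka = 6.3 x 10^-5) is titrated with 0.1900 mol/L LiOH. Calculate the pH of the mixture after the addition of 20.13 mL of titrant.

Initial n(C6H5COOH) = 0.3068 x 0.02263 = 0.006943 mol.
n(LiOH) added = 0.1900 x 0.02013 = 0.003825 mol, converting that many moles of C6H5COOH to C6H5COO-.
Remaining n(C6H5COOH) = 0.003118 mol; n(C6H5COO-) = 0.003825 mol.
By Henderson-Hasselbalch, pH = pKa + log([A^-]/[HA]) = 4.20 + log(0.003825/0.003118) = 4.20 + (+0.09) = 4.29.

4.29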